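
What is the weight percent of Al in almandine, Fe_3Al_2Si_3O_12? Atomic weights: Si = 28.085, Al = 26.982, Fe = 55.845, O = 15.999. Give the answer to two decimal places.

M(Fe_3Al_2Si_3O_12) = 497.742 g/mol.
Al contributes 2 × 26.982 = 53.964 g per mole.
53.964/497.742 = 0.1084 → 10.84%.

10.84 mass %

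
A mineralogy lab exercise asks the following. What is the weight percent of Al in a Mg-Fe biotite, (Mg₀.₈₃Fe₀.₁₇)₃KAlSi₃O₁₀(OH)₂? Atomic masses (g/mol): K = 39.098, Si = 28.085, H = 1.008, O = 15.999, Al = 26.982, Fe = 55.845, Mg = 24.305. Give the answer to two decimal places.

M((Mg₀.₈₃Fe₀.₁₇)₃KAlSi₃O₁₀(OH)₂) = 433.339 g/mol.
Al contributes 1 × 26.982 = 26.982 g per mole.
26.982/433.339 = 0.0623 → 6.23%.

6.23 weight percent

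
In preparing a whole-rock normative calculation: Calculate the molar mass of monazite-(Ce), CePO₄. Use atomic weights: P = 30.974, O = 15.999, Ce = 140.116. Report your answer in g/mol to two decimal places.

235.09 g/mol

M = 1·140.116 + 1·30.974 + 4·15.999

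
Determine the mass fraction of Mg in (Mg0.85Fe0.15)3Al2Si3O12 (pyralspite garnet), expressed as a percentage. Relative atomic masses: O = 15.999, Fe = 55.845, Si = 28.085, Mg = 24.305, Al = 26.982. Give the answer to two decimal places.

Formula mass = 2.55·24.305 + 0.45·55.845 + 2·26.982 + 3·28.085 + 12·15.999 = 417.315 g/mol, of which 61.978 g is Mg.
So Mg makes up 61.978/417.315 = 0.1485 of the mass, i.e. 14.85%.

14.85 mass %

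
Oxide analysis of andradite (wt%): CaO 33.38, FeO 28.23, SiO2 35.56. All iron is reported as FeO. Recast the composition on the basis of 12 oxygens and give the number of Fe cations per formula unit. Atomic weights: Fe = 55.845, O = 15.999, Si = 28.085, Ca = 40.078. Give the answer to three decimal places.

33.38 wt% CaO ÷ 56.077 g/mol = 0.59525 mol, giving 0.59525 Ca and 0.59525 O.
28.23 wt% FeO ÷ 71.844 g/mol = 0.39293 mol, giving 0.39293 Fe and 0.39293 O.
35.56 wt% SiO2 ÷ 60.083 g/mol = 0.59185 mol, giving 0.59185 Si and 1.18370 O.
Oxygen sums to 2.17188; scaling by 12/2.17188 = 5.52517 puts the formula on 12 O.
Fe: 0.39293 × 5.52517 = 2.171 atoms per formula unit.

2.171 Fe apfu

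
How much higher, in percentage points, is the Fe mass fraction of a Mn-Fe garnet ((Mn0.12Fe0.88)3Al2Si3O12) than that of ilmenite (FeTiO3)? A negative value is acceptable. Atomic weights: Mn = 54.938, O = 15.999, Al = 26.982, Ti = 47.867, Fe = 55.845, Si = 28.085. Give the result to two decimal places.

M((Mn0.12Fe0.88)3Al2Si3O12) = 497.415 g/mol, so wt% Fe = 147.431/497.415 × 100 = 29.64%.
M(FeTiO3) = 151.709 g/mol, so wt% Fe = 55.845/151.709 × 100 = 36.81%.
29.64 − 36.81 = -7.17 pp.

-7.17 percentage points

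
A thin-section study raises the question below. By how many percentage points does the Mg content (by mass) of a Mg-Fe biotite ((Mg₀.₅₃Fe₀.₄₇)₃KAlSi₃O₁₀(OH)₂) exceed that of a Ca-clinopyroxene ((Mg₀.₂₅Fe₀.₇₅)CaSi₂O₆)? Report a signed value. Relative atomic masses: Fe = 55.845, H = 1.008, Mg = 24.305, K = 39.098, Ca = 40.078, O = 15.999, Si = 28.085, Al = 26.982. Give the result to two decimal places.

M((Mg₀.₅₃Fe₀.₄₇)₃KAlSi₃O₁₀(OH)₂) = 461.725 g/mol, so wt% Mg = 38.645/461.725 × 100 = 8.37%.
M((Mg₀.₂₅Fe₀.₇₅)CaSi₂O₆) = 240.202 g/mol, so wt% Mg = 6.076/240.202 × 100 = 2.53%.
8.37 − 2.53 = 5.84 pp.

5.84 percentage points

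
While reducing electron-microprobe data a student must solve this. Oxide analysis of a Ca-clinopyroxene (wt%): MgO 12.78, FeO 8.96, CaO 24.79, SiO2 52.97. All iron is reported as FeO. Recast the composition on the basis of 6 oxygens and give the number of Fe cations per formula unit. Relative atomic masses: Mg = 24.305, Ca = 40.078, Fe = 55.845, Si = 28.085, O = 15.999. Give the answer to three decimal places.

0.283 Fe apfu

MgO (M=40.304): mol = 0.31709; Mg = 0.31709, O = 0.31709.
FeO (M=71.844): mol = 0.12471; Fe = 0.12471, O = 0.12471.
CaO (M=56.077): mol = 0.44207; Ca = 0.44207, O = 0.44207.
SiO2 (M=60.083): mol = 0.88161; Si = 0.88161, O = 1.76322.
ΣO = 2.64709; factor = 6/ΣO = 2.26664.
Fe apfu = 0.12471 × 2.26664 = 0.283.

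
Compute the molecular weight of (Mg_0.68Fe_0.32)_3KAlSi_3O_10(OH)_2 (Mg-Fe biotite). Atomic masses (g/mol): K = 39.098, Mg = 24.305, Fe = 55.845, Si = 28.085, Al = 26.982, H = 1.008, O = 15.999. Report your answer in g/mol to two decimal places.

Mg: 2.04 × 24.305 = 49.5822
Fe: 0.96 × 55.845 = 53.6112
K: 1 × 39.098 = 39.0980
Al: 1 × 26.982 = 26.9820
Si: 3 × 28.085 = 84.2550
O: 12 × 15.999 = 191.9880
H: 2 × 1.008 = 2.0160
Summing the contributions gives the formula mass.

447.53 g/mol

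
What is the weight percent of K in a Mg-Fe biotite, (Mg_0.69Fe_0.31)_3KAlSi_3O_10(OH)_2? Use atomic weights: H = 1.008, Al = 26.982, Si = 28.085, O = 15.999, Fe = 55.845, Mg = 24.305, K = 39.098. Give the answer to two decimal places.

8.75 wt%

Molar mass of (Mg_0.69Fe_0.31)_3KAlSi_3O_10(OH)_2: 2.07*24.305 + 0.93*55.845 + 1*39.098 + 1*26.982 + 3*28.085 + 12*15.999 + 2*1.008 = 446.586 g/mol.
Mass of K per formula unit: 1 × 39.098 = 39.098 g.
Weight fraction K = 39.098 / 446.586 = 0.0875.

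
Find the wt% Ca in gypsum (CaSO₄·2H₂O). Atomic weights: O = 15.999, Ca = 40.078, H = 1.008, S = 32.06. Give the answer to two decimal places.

Molar mass of CaSO₄·2H₂O: 1×40.078 + 1×32.06 + 6×15.999 + 4×1.008 = 172.164 g/mol.
Mass of Ca per formula unit: 1 × 40.078 = 40.078 g.
Weight fraction Ca = 40.078 / 172.164 = 0.2328.

23.28 weight percent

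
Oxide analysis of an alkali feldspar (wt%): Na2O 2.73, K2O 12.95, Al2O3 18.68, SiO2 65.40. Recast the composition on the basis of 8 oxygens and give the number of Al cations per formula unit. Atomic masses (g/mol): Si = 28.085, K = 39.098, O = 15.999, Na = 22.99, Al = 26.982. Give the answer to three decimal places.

Na2O (M=61.979): mol = 0.04405; Na = 0.08810, O = 0.04405.
K2O (M=94.195): mol = 0.13748; K = 0.27496, O = 0.13748.
Al2O3 (M=101.961): mol = 0.18321; Al = 0.36642, O = 0.54963.
SiO2 (M=60.083): mol = 1.08849; Si = 1.08849, O = 2.17698.
ΣO = 2.90814; factor = 8/ΣO = 2.75090.
Al apfu = 0.36642 × 2.75090 = 1.008.

1.008 Al apfu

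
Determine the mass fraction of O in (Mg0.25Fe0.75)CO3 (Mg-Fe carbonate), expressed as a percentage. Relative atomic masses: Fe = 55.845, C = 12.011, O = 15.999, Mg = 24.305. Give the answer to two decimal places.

44.45 mass %

Molar mass of (Mg0.25Fe0.75)CO3: 0.25*24.305 + 0.75*55.845 + 1*12.011 + 3*15.999 = 107.968 g/mol.
Mass of O per formula unit: 3 × 15.999 = 47.997 g.
Weight fraction O = 47.997 / 107.968 = 0.4445.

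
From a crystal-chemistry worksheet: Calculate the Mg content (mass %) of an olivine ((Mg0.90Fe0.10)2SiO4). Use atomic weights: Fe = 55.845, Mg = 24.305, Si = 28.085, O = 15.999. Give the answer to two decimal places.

M((Mg0.90Fe0.10)2SiO4) = 146.999 g/mol.
Mg contributes 1.80 × 24.305 = 43.749 g per mole.
43.749/146.999 = 0.2976 → 29.76%.

29.76 mass %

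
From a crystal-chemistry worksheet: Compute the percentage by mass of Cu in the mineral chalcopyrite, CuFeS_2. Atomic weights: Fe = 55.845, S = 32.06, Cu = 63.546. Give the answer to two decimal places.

M(CuFeS_2) = 183.511 g/mol.
Cu contributes 1 × 63.546 = 63.546 g per mole.
63.546/183.511 = 0.3463 → 34.63%.

34.63 wt%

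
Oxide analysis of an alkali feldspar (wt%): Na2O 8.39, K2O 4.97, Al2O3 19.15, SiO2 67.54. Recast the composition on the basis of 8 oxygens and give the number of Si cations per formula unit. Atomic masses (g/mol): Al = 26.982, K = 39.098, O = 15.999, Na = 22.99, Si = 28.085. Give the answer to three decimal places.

2.998 Si apfu

8.39 wt% Na2O ÷ 61.979 g/mol = 0.13537 mol, giving 0.27074 Na and 0.13537 O.
4.97 wt% K2O ÷ 94.195 g/mol = 0.05276 mol, giving 0.10552 K and 0.05276 O.
19.15 wt% Al2O3 ÷ 101.961 g/mol = 0.18782 mol, giving 0.37564 Al and 0.56346 O.
67.54 wt% SiO2 ÷ 60.083 g/mol = 1.12411 mol, giving 1.12411 Si and 2.24822 O.
Oxygen sums to 2.99981; scaling by 8/2.99981 = 2.66684 puts the formula on 8 O.
Si: 1.12411 × 2.66684 = 2.998 atoms per formula unit.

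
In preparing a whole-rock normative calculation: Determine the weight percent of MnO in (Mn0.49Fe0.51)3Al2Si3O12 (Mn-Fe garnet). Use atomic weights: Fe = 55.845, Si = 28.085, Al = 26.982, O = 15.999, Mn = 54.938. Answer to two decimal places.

Molar mass of (Mn0.49Fe0.51)3Al2Si3O12 = 1.47·54.938 + 1.53·55.845 + 2·26.982 + 3·28.085 + 12·15.999 = 496.409 g/mol.
Each formula unit contains 1.47 Mn, equivalent to 1.47/1 = 1.4700 mol MnO.
M(MnO) = 1×54.938 + 1×15.999 = 70.937 g/mol.
Mass of MnO per formula unit = 1.4700 × 70.937 = 104.277 g.
MnO wt% = 104.277 / 496.409 × 100 = 21.01%.

21.01 wt%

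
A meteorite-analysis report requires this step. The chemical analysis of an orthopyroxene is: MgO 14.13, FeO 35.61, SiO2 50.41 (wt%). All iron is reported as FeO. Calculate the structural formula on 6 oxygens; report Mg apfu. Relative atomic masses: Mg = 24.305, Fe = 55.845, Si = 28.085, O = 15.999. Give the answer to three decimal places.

0.833 Mg apfu

MgO: 14.13/40.304 = 0.35059 mol → 0.35059 mol Mg, 0.35059 mol O.
FeO: 35.61/71.844 = 0.49566 mol → 0.49566 mol Fe, 0.49566 mol O.
SiO2: 50.41/60.083 = 0.83901 mol → 0.83901 mol Si, 1.67802 mol O.
Total oxygen = 2.52427 mol. Normalization factor = 6/2.52427 = 2.37692.
Mg per 6 O = 0.35059 × 2.37692 = 0.833.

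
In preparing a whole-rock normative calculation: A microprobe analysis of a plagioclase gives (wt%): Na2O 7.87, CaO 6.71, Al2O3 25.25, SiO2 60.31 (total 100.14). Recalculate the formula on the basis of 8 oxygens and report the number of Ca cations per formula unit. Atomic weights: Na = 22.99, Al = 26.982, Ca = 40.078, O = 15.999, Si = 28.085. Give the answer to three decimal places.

0.319 Ca apfu

7.87 wt% Na2O ÷ 61.979 g/mol = 0.12698 mol, giving 0.25396 Na and 0.12698 O.
6.71 wt% CaO ÷ 56.077 g/mol = 0.11966 mol, giving 0.11966 Ca and 0.11966 O.
25.25 wt% Al2O3 ÷ 101.961 g/mol = 0.24764 mol, giving 0.49528 Al and 0.74292 O.
60.31 wt% SiO2 ÷ 60.083 g/mol = 1.00378 mol, giving 1.00378 Si and 2.00756 O.
Oxygen sums to 2.99712; scaling by 8/2.99712 = 2.66923 puts the formula on 8 O.
Ca: 0.11966 × 2.66923 = 0.319 atoms per formula unit.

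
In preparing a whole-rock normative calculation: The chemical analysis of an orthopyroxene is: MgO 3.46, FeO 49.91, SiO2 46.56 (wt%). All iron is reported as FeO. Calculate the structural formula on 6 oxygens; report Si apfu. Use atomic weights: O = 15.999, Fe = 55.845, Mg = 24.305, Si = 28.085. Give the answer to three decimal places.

3.46 wt% MgO ÷ 40.304 g/mol = 0.08585 mol, giving 0.08585 Mg and 0.08585 O.
49.91 wt% FeO ÷ 71.844 g/mol = 0.69470 mol, giving 0.69470 Fe and 0.69470 O.
46.56 wt% SiO2 ÷ 60.083 g/mol = 0.77493 mol, giving 0.77493 Si and 1.54986 O.
Oxygen sums to 2.33041; scaling by 6/2.33041 = 2.57465 puts the formula on 6 O.
Si: 0.77493 × 2.57465 = 1.995 atoms per formula unit.

1.995 Si apfu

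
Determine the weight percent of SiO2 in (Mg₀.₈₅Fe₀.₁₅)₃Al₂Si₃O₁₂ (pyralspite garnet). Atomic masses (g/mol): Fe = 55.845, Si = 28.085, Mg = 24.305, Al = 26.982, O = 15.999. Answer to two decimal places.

M((Mg₀.₈₅Fe₀.₁₅)₃Al₂Si₃O₁₂) = 417.315 g/mol; M(SiO2) = 60.083 g/mol.
Moles SiO2 per formula unit = 3 Si ÷ 1 = 3.0000.
SiO2 fraction = (3.0000 × 60.083) / 417.315 = 180.249/417.315 = 0.4319.

43.19 wt%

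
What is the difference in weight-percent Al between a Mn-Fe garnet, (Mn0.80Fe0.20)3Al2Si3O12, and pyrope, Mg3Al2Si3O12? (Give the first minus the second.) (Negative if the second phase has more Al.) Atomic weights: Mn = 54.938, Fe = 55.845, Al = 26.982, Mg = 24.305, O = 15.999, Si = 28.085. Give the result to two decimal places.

-2.50 percentage points

M((Mn0.80Fe0.20)3Al2Si3O12) = 495.565 g/mol, so wt% Al = 53.964/495.565 × 100 = 10.89%.
M(Mg3Al2Si3O12) = 403.122 g/mol, so wt% Al = 53.964/403.122 × 100 = 13.39%.
10.89 − 13.39 = -2.50 pp.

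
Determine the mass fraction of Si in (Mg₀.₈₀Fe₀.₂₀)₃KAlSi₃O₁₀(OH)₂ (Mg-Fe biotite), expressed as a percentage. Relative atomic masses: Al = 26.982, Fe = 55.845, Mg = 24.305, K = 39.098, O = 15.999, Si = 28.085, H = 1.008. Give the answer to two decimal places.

Formula mass = 2.40×24.305 + 0.60×55.845 + 1×39.098 + 1×26.982 + 3×28.085 + 12×15.999 + 2×1.008 = 436.178 g/mol, of which 84.255 g is Si.
So Si makes up 84.255/436.178 = 0.1932 of the mass, i.e. 19.32%.

19.32 weight percent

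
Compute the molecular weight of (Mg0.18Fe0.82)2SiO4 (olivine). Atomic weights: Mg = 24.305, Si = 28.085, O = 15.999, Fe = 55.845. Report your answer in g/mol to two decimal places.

192.42 g/mol

M = 0.36×24.305 + 1.64×55.845 + 1×28.085 + 4×15.999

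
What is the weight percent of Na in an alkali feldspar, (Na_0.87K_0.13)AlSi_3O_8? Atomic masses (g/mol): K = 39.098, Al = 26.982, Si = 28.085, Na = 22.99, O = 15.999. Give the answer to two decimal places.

7.57 mass %

M((Na_0.87K_0.13)AlSi_3O_8) = 264.313 g/mol.
Na contributes 0.87 × 22.99 = 20.001 g per mole.
20.001/264.313 = 0.0757 → 7.57%.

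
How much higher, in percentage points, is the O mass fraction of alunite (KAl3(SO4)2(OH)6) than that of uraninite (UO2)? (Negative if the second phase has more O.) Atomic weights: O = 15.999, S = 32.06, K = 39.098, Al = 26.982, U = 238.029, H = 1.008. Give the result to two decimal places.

O in KAl3(SO4)2(OH)6: molar mass 414.198 g/mol; 14×15.999 = 223.986 g → 54.08 wt%.
O in UO2: molar mass 270.027 g/mol; 2×15.999 = 31.998 g → 11.85 wt%.
Difference = 54.08 − 11.85 = 42.23 percentage points.

42.23 percentage points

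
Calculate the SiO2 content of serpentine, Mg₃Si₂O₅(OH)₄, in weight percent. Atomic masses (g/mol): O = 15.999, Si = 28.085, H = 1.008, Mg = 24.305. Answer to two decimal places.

M(Mg₃Si₂O₅(OH)₄) = 277.108 g/mol; M(SiO2) = 60.083 g/mol.
Moles SiO2 per formula unit = 2 Si ÷ 1 = 2.0000.
SiO2 fraction = (2.0000 × 60.083) / 277.108 = 120.166/277.108 = 0.4336.

43.36 wt%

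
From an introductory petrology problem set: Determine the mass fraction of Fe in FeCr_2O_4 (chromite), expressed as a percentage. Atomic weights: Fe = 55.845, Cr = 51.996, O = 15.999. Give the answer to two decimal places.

Molar mass of FeCr_2O_4: 1*55.845 + 2*51.996 + 4*15.999 = 223.833 g/mol.
Mass of Fe per formula unit: 1 × 55.845 = 55.845 g.
Weight fraction Fe = 55.845 / 223.833 = 0.2495.

24.95 weight percent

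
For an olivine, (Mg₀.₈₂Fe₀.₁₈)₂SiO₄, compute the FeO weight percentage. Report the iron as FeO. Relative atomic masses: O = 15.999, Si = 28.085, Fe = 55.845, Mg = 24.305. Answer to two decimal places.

M((Mg₀.₈₂Fe₀.₁₈)₂SiO₄) = 152.045 g/mol; M(FeO) = 71.844 g/mol.
Moles FeO per formula unit = 0.36 Fe ÷ 1 = 0.3600.
FeO fraction = (0.3600 × 71.844) / 152.045 = 25.864/152.045 = 0.1701.

17.01 wt%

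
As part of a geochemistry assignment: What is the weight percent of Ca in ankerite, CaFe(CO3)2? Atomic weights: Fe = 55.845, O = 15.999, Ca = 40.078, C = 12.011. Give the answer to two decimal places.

M(CaFe(CO3)2) = 215.939 g/mol.
Ca contributes 1 × 40.078 = 40.078 g per mole.
40.078/215.939 = 0.1856 → 18.56%.

18.56 mass %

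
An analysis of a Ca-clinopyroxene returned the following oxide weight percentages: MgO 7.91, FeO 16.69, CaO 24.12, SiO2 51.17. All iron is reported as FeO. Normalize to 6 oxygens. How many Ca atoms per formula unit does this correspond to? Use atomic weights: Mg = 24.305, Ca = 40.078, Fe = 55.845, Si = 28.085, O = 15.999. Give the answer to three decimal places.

1.007 Ca apfu

7.91 wt% MgO ÷ 40.304 g/mol = 0.19626 mol, giving 0.19626 Mg and 0.19626 O.
16.69 wt% FeO ÷ 71.844 g/mol = 0.23231 mol, giving 0.23231 Fe and 0.23231 O.
24.12 wt% CaO ÷ 56.077 g/mol = 0.43012 mol, giving 0.43012 Ca and 0.43012 O.
51.17 wt% SiO2 ÷ 60.083 g/mol = 0.85166 mol, giving 0.85166 Si and 1.70332 O.
Oxygen sums to 2.56201; scaling by 6/2.56201 = 2.34191 puts the formula on 6 O.
Ca: 0.43012 × 2.34191 = 1.007 atoms per formula unit.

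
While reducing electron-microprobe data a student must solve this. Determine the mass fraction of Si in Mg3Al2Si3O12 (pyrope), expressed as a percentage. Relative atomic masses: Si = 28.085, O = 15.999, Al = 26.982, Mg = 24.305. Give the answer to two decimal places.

20.90 weight percent

Formula mass = 3*24.305 + 2*26.982 + 3*28.085 + 12*15.999 = 403.122 g/mol, of which 84.255 g is Si.
So Si makes up 84.255/403.122 = 0.2090 of the mass, i.e. 20.90%.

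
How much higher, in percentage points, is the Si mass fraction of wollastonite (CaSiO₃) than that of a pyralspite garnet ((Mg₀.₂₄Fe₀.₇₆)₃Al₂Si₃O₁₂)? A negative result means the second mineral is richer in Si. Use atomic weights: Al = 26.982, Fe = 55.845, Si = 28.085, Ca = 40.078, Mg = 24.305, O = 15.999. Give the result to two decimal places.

M(CaSiO₃) = 116.160 g/mol, so wt% Si = 28.085/116.160 × 100 = 24.18%.
M((Mg₀.₂₄Fe₀.₇₆)₃Al₂Si₃O₁₂) = 475.033 g/mol, so wt% Si = 84.255/475.033 × 100 = 17.74%.
24.18 − 17.74 = 6.44 pp.

6.44 percentage points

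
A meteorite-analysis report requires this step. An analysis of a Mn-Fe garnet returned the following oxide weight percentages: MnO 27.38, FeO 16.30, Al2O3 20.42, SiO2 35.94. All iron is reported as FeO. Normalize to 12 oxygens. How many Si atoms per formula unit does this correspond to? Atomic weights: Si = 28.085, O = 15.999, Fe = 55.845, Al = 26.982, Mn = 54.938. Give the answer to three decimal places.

MnO (M=70.937): mol = 0.38598; Mn = 0.38598, O = 0.38598.
FeO (M=71.844): mol = 0.22688; Fe = 0.22688, O = 0.22688.
Al2O3 (M=101.961): mol = 0.20027; Al = 0.40054, O = 0.60081.
SiO2 (M=60.083): mol = 0.59817; Si = 0.59817, O = 1.19634.
ΣO = 2.41001; factor = 12/ΣO = 4.97923.
Si apfu = 0.59817 × 4.97923 = 2.978.

2.978 Si apfu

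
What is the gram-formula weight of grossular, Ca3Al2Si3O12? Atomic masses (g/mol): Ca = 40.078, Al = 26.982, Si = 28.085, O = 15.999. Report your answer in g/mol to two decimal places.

450.44 g/mol

The formula mass is the sum 3×40.078 + 2×26.982 + 3×28.085 + 12×15.999.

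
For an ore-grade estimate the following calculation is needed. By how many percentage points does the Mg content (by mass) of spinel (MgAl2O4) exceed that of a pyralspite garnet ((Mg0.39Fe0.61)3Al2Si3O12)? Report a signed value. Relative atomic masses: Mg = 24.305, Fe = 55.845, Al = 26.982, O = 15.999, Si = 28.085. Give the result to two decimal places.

First mineral: 24.305 g Mg in 142.265 g formula = 17.08 wt% Mg.
Second mineral: 28.437 g Mg in 460.840 g formula = 6.17 wt% Mg.
17.08% − 6.17% gives a difference of 10.91 percentage points.

10.91 percentage points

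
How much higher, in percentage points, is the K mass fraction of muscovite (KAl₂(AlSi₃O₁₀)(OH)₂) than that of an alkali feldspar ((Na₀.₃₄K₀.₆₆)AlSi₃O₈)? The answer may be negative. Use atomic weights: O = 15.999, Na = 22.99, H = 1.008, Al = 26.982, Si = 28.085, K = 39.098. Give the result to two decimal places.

K in KAl₂(AlSi₃O₁₀)(OH)₂: molar mass 398.303 g/mol; 1×39.098 = 39.098 g → 9.82 wt%.
K in (Na₀.₃₄K₀.₆₆)AlSi₃O₈: molar mass 272.850 g/mol; 0.66×39.098 = 25.805 g → 9.46 wt%.
Difference = 9.82 − 9.46 = 0.36 percentage points.

0.36 percentage points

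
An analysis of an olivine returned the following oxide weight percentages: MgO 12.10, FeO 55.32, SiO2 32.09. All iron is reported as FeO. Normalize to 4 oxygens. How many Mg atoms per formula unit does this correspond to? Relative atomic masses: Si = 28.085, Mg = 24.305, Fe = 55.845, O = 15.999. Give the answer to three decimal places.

MgO: 12.10/40.304 = 0.30022 mol → 0.30022 mol Mg, 0.30022 mol O.
FeO: 55.32/71.844 = 0.77000 mol → 0.77000 mol Fe, 0.77000 mol O.
SiO2: 32.09/60.083 = 0.53409 mol → 0.53409 mol Si, 1.06818 mol O.
Total oxygen = 2.13840 mol. Normalization factor = 4/2.13840 = 1.87056.
Mg per 4 O = 0.30022 × 1.87056 = 0.562.

0.562 Mg apfu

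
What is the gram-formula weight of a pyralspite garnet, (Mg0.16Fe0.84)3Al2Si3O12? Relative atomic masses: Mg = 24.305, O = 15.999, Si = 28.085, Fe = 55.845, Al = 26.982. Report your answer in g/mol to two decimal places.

Mg: 0.48 × 24.305 = 11.6664
Fe: 2.52 × 55.845 = 140.7294
Al: 2 × 26.982 = 53.9640
Si: 3 × 28.085 = 84.2550
O: 12 × 15.999 = 191.9880
Summing the contributions gives the formula mass.

482.60 g/mol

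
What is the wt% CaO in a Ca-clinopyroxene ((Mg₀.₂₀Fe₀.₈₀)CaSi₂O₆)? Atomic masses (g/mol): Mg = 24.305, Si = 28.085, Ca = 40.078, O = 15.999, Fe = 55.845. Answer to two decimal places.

23.19 wt%

Formula mass = 241.779 g/mol.
1 Ca → 1.0000 mol CaO per formula unit; M(CaO) = 56.077, so CaO mass = 56.077 g.
56.077/241.779 × 100 = 23.19 wt%.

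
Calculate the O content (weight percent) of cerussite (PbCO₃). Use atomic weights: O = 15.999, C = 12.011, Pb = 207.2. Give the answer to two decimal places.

17.96 weight percent

M(PbCO₃) = 267.208 g/mol.
O contributes 3 × 15.999 = 47.997 g per mole.
47.997/267.208 = 0.1796 → 17.96%.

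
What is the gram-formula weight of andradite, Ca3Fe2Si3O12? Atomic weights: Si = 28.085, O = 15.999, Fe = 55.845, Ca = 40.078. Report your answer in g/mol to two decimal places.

Ca: 3 × 40.078 = 120.2340
Fe: 2 × 55.845 = 111.6900
Si: 3 × 28.085 = 84.2550
O: 12 × 15.999 = 191.9880
Summing the contributions gives the formula mass.

508.17 g/mol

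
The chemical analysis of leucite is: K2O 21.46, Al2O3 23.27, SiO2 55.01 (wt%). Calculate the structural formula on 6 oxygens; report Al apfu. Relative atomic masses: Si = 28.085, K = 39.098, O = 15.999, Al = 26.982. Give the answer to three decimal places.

K2O (M=94.195): mol = 0.22783; K = 0.45566, O = 0.22783.
Al2O3 (M=101.961): mol = 0.22822; Al = 0.45644, O = 0.68466.
SiO2 (M=60.083): mol = 0.91557; Si = 0.91557, O = 1.83114.
ΣO = 2.74363; factor = 6/ΣO = 2.18688.
Al apfu = 0.45644 × 2.18688 = 0.998.

0.998 Al apfu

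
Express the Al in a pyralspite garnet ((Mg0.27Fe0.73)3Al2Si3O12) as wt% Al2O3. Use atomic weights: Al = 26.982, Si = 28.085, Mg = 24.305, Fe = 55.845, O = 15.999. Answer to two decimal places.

21.59 wt%

M((Mg0.27Fe0.73)3Al2Si3O12) = 472.195 g/mol; M(Al2O3) = 101.961 g/mol.
Moles Al2O3 per formula unit = 2 Al ÷ 2 = 1.0000.
Al2O3 fraction = (1.0000 × 101.961) / 472.195 = 101.961/472.195 = 0.2159.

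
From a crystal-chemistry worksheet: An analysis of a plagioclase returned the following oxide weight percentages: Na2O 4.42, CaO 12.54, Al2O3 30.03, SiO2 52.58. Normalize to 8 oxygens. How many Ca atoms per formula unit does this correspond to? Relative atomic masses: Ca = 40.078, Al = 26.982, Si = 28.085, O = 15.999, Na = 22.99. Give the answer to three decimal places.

Na2O (M=61.979): mol = 0.07131; Na = 0.14262, O = 0.07131.
CaO (M=56.077): mol = 0.22362; Ca = 0.22362, O = 0.22362.
Al2O3 (M=101.961): mol = 0.29452; Al = 0.58904, O = 0.88356.
SiO2 (M=60.083): mol = 0.87512; Si = 0.87512, O = 1.75024.
ΣO = 2.92873; factor = 8/ΣO = 2.73156.
Ca apfu = 0.22362 × 2.73156 = 0.611.

0.611 Ca apfu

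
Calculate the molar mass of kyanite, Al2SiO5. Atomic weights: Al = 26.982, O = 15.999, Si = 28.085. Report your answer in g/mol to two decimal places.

M = 2*26.982 + 1*28.085 + 5*15.999

162.04 g/mol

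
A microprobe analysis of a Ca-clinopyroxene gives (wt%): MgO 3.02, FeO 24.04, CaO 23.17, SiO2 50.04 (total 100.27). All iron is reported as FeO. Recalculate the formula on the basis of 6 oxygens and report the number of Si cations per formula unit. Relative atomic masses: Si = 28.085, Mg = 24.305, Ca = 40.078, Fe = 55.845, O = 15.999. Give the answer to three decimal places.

2.008 Si apfu

3.02 wt% MgO ÷ 40.304 g/mol = 0.07493 mol, giving 0.07493 Mg and 0.07493 O.
24.04 wt% FeO ÷ 71.844 g/mol = 0.33461 mol, giving 0.33461 Fe and 0.33461 O.
23.17 wt% CaO ÷ 56.077 g/mol = 0.41318 mol, giving 0.41318 Ca and 0.41318 O.
50.04 wt% SiO2 ÷ 60.083 g/mol = 0.83285 mol, giving 0.83285 Si and 1.66570 O.
Oxygen sums to 2.48842; scaling by 6/2.48842 = 2.41117 puts the formula on 6 O.
Si: 0.83285 × 2.41117 = 2.008 atoms per formula unit.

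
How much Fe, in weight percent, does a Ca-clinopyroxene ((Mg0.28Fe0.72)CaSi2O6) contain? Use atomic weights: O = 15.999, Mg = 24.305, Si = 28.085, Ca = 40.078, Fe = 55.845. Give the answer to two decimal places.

16.81 weight percent

M((Mg0.28Fe0.72)CaSi2O6) = 239.256 g/mol.
Fe contributes 0.72 × 55.845 = 40.208 g per mole.
40.208/239.256 = 0.1681 → 16.81%.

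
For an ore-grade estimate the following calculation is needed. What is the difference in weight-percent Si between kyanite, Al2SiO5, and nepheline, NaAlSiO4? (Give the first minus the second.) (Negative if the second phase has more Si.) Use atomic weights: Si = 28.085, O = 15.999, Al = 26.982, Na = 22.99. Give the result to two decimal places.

-2.44 percentage points

First mineral: 28.085 g Si in 162.044 g formula = 17.33 wt% Si.
Second mineral: 28.085 g Si in 142.053 g formula = 19.77 wt% Si.
17.33% − 19.77% gives a difference of -2.44 percentage points.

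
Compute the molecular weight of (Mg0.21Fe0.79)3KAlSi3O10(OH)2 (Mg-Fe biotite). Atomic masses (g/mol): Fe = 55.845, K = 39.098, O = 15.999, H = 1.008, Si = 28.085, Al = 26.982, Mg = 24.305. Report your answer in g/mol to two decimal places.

M = 0.63(24.305) + 2.37(55.845) + 1(39.098) + 1(26.982) + 3(28.085) + 12(15.999) + 2(1.008)

492.00 g/mol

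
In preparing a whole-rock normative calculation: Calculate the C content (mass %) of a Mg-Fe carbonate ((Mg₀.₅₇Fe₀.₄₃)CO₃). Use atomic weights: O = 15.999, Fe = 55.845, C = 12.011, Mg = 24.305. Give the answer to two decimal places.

12.27 mass %

M((Mg₀.₅₇Fe₀.₄₃)CO₃) = 97.875 g/mol.
C contributes 1 × 12.011 = 12.011 g per mole.
12.011/97.875 = 0.1227 → 12.27%.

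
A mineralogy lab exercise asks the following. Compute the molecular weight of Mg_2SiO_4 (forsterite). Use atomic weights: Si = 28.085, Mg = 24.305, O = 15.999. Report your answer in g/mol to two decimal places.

140.69 g/mol

M = 2(24.305) + 1(28.085) + 4(15.999)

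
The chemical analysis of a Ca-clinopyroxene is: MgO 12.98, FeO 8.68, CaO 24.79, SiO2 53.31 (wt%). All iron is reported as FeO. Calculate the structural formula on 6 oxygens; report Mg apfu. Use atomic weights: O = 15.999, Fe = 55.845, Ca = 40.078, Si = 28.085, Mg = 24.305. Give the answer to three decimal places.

0.727 Mg apfu

MgO (M=40.304): mol = 0.32205; Mg = 0.32205, O = 0.32205.
FeO (M=71.844): mol = 0.12082; Fe = 0.12082, O = 0.12082.
CaO (M=56.077): mol = 0.44207; Ca = 0.44207, O = 0.44207.
SiO2 (M=60.083): mol = 0.88727; Si = 0.88727, O = 1.77454.
ΣO = 2.65948; factor = 6/ΣO = 2.25608.
Mg apfu = 0.32205 × 2.25608 = 0.727.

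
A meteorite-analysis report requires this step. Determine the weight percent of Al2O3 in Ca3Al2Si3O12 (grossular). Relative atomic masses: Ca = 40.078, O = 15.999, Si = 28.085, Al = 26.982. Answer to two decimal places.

Molar mass of Ca3Al2Si3O12 = 3×40.078 + 2×26.982 + 3×28.085 + 12×15.999 = 450.441 g/mol.
Each formula unit contains 2 Al, equivalent to 2/2 = 1.0000 mol Al2O3.
M(Al2O3) = 2×26.982 + 3×15.999 = 101.961 g/mol.
Mass of Al2O3 per formula unit = 1.0000 × 101.961 = 101.961 g.
Al2O3 wt% = 101.961 / 450.441 × 100 = 22.64%.

22.64 wt%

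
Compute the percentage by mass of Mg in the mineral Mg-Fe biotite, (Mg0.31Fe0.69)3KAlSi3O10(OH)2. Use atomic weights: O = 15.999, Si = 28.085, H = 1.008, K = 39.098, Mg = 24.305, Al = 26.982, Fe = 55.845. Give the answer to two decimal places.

Molar mass of (Mg0.31Fe0.69)3KAlSi3O10(OH)2: 0.93·24.305 + 2.07·55.845 + 1·39.098 + 1·26.982 + 3·28.085 + 12·15.999 + 2·1.008 = 482.542 g/mol.
Mass of Mg per formula unit: 0.93 × 24.305 = 22.604 g.
Weight fraction Mg = 22.604 / 482.542 = 0.0468.

4.68 wt%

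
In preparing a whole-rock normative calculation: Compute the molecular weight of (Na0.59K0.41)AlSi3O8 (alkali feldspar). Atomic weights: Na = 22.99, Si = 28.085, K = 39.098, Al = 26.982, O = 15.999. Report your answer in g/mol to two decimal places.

M = 0.59*22.99 + 0.41*39.098 + 1*26.982 + 3*28.085 + 8*15.999

268.82 g/mol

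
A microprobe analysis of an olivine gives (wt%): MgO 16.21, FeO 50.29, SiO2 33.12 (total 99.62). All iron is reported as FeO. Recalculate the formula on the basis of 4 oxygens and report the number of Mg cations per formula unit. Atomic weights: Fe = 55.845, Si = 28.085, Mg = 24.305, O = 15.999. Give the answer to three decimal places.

MgO (M=40.304): mol = 0.40219; Mg = 0.40219, O = 0.40219.
FeO (M=71.844): mol = 0.69999; Fe = 0.69999, O = 0.69999.
SiO2 (M=60.083): mol = 0.55124; Si = 0.55124, O = 1.10248.
ΣO = 2.20466; factor = 4/ΣO = 1.81434.
Mg apfu = 0.40219 × 1.81434 = 0.730.

0.730 Mg apfu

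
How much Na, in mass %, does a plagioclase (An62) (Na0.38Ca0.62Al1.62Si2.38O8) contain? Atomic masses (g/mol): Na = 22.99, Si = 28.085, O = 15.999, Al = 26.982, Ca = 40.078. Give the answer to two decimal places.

Molar mass of Na0.38Ca0.62Al1.62Si2.38O8: 0.38·22.99 + 0.62·40.078 + 1.62·26.982 + 2.38·28.085 + 8·15.999 = 272.130 g/mol.
Mass of Na per formula unit: 0.38 × 22.99 = 8.736 g.
Weight fraction Na = 8.736 / 272.130 = 0.0321.

3.21 mass %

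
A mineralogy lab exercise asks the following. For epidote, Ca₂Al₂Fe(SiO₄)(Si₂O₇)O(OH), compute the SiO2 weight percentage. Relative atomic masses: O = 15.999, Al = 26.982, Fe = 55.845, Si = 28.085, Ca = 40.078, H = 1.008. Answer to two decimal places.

M(Ca₂Al₂Fe(SiO₄)(Si₂O₇)O(OH)) = 483.215 g/mol; M(SiO2) = 60.083 g/mol.
Moles SiO2 per formula unit = 3 Si ÷ 1 = 3.0000.
SiO2 fraction = (3.0000 × 60.083) / 483.215 = 180.249/483.215 = 0.3730.

37.30 wt%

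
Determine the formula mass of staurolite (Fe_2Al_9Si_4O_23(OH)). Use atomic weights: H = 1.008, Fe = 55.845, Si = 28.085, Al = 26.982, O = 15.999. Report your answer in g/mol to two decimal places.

M = 2*55.845 + 9*26.982 + 4*28.085 + 24*15.999 + 1*1.008

851.85 g/mol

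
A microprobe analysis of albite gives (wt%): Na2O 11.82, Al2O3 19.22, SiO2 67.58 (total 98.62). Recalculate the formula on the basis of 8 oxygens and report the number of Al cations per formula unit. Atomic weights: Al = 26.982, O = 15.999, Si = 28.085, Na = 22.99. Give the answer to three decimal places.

1.003 Al apfu

Na2O (M=61.979): mol = 0.19071; Na = 0.38142, O = 0.19071.
Al2O3 (M=101.961): mol = 0.18850; Al = 0.37700, O = 0.56550.
SiO2 (M=60.083): mol = 1.12478; Si = 1.12478, O = 2.24956.
ΣO = 3.00577; factor = 8/ΣO = 2.66155.
Al apfu = 0.37700 × 2.66155 = 1.003.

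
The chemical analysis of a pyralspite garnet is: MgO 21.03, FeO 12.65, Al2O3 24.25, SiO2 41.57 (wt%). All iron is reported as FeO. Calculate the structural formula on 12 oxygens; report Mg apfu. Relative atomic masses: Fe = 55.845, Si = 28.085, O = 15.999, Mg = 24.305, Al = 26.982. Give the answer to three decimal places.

21.03 wt% MgO ÷ 40.304 g/mol = 0.52178 mol, giving 0.52178 Mg and 0.52178 O.
12.65 wt% FeO ÷ 71.844 g/mol = 0.17608 mol, giving 0.17608 Fe and 0.17608 O.
24.25 wt% Al2O3 ÷ 101.961 g/mol = 0.23784 mol, giving 0.47568 Al and 0.71352 O.
41.57 wt% SiO2 ÷ 60.083 g/mol = 0.69188 mol, giving 0.69188 Si and 1.38376 O.
Oxygen sums to 2.79514; scaling by 12/2.79514 = 4.29317 puts the formula on 12 O.
Mg: 0.52178 × 4.29317 = 2.240 atoms per formula unit.

2.240 Mg apfu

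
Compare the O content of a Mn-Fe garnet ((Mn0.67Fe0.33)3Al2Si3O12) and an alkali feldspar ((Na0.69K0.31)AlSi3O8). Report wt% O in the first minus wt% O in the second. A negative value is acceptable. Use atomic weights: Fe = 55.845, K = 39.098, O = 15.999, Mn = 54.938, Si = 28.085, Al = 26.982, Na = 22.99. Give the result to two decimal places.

-9.19 percentage points

First mineral: 191.988 g O in 495.919 g formula = 38.71 wt% O.
Second mineral: 127.992 g O in 267.212 g formula = 47.90 wt% O.
38.71% − 47.90% gives a difference of -9.19 percentage points.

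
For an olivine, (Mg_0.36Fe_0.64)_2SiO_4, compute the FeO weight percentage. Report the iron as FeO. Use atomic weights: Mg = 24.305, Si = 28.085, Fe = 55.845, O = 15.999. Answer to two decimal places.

Formula mass = 181.062 g/mol.
1.28 Fe → 1.2800 mol FeO per formula unit; M(FeO) = 71.844, so FeO mass = 91.960 g.
91.960/181.062 × 100 = 50.79 wt%.

50.79 wt%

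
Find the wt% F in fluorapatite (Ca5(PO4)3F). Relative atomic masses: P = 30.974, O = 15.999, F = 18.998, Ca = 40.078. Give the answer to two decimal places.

3.77 mass %

Formula mass = 5×40.078 + 3×30.974 + 12×15.999 + 1×18.998 = 504.298 g/mol, of which 18.998 g is F.
So F makes up 18.998/504.298 = 0.0377 of the mass, i.e. 3.77%.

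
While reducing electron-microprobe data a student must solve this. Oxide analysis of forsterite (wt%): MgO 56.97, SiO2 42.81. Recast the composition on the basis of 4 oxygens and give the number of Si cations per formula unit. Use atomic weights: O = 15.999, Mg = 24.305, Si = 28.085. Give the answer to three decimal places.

56.97 wt% MgO ÷ 40.304 g/mol = 1.41351 mol, giving 1.41351 Mg and 1.41351 O.
42.81 wt% SiO2 ÷ 60.083 g/mol = 0.71251 mol, giving 0.71251 Si and 1.42502 O.
Oxygen sums to 2.83853; scaling by 4/2.83853 = 1.40918 puts the formula on 4 O.
Si: 0.71251 × 1.40918 = 1.004 atoms per formula unit.

1.004 Si apfu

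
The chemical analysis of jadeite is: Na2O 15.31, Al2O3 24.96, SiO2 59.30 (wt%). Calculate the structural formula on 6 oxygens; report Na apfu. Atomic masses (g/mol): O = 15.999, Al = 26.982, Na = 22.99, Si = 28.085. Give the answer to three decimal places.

1.003 Na apfu

15.31 wt% Na2O ÷ 61.979 g/mol = 0.24702 mol, giving 0.49404 Na and 0.24702 O.
24.96 wt% Al2O3 ÷ 101.961 g/mol = 0.24480 mol, giving 0.48960 Al and 0.73440 O.
59.30 wt% SiO2 ÷ 60.083 g/mol = 0.98697 mol, giving 0.98697 Si and 1.97394 O.
Oxygen sums to 2.95536; scaling by 6/2.95536 = 2.03021 puts the formula on 6 O.
Na: 0.49404 × 2.03021 = 1.003 atoms per formula unit.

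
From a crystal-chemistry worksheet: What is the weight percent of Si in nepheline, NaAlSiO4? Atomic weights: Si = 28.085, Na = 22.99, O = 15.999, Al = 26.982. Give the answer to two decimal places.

M(NaAlSiO4) = 142.053 g/mol.
Si contributes 1 × 28.085 = 28.085 g per mole.
28.085/142.053 = 0.1977 → 19.77%.

19.77 mass %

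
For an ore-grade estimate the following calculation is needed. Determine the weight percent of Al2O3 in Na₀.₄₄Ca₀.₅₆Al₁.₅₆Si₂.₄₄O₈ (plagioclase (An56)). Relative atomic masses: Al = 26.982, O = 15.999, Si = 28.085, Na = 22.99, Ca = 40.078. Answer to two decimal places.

Formula mass = 271.171 g/mol.
1.56 Al → 0.7800 mol Al2O3 per formula unit; M(Al2O3) = 101.961, so Al2O3 mass = 79.530 g.
79.530/271.171 × 100 = 29.33 wt%.

29.33 wt%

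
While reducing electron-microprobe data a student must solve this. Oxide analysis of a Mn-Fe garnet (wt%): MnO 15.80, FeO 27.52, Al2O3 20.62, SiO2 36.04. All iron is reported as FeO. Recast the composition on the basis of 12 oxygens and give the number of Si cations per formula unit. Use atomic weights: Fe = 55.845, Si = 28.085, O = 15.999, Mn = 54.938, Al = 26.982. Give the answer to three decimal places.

MnO (M=70.937): mol = 0.22273; Mn = 0.22273, O = 0.22273.
FeO (M=71.844): mol = 0.38305; Fe = 0.38305, O = 0.38305.
Al2O3 (M=101.961): mol = 0.20223; Al = 0.40446, O = 0.60669.
SiO2 (M=60.083): mol = 0.59984; Si = 0.59984, O = 1.19968.
ΣO = 2.41215; factor = 12/ΣO = 4.97481.
Si apfu = 0.59984 × 4.97481 = 2.984.

2.984 Si apfu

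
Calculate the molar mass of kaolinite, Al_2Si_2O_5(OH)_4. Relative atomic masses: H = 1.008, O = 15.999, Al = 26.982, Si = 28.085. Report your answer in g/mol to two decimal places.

258.16 g/mol

The formula mass is the sum 2×26.982 + 2×28.085 + 9×15.999 + 4×1.008.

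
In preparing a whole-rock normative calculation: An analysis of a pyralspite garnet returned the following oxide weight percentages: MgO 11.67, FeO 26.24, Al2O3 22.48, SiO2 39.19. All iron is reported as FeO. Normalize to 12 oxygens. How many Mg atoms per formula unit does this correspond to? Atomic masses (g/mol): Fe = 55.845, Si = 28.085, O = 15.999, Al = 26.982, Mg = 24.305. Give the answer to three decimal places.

1.326 Mg apfu

MgO (M=40.304): mol = 0.28955; Mg = 0.28955, O = 0.28955.
FeO (M=71.844): mol = 0.36524; Fe = 0.36524, O = 0.36524.
Al2O3 (M=101.961): mol = 0.22048; Al = 0.44096, O = 0.66144.
SiO2 (M=60.083): mol = 0.65226; Si = 0.65226, O = 1.30452.
ΣO = 2.62075; factor = 12/ΣO = 4.57884.
Mg apfu = 0.28955 × 4.57884 = 1.326.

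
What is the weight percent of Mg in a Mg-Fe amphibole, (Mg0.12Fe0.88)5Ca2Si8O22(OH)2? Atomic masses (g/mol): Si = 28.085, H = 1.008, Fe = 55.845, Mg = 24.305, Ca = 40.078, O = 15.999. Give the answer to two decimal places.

1.53 weight percent

Formula mass = 0.60*24.305 + 4.40*55.845 + 2*40.078 + 8*28.085 + 24*15.999 + 2*1.008 = 951.129 g/mol, of which 14.583 g is Mg.
So Mg makes up 14.583/951.129 = 0.0153 of the mass, i.e. 1.53%.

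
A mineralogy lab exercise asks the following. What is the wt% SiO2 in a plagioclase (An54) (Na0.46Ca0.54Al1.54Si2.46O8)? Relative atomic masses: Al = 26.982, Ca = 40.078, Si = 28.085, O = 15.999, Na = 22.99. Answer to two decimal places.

Molar mass of Na0.46Ca0.54Al1.54Si2.46O8 = 0.46×22.99 + 0.54×40.078 + 1.54×26.982 + 2.46×28.085 + 8×15.999 = 270.851 g/mol.
Each formula unit contains 2.46 Si, equivalent to 2.46/1 = 2.4600 mol SiO2.
M(SiO2) = 1×28.085 + 2×15.999 = 60.083 g/mol.
Mass of SiO2 per formula unit = 2.4600 × 60.083 = 147.804 g.
SiO2 wt% = 147.804 / 270.851 × 100 = 54.57%.

54.57 wt%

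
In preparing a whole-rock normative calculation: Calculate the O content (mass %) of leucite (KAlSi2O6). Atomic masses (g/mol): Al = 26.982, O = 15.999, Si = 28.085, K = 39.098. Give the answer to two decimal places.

M(KAlSi2O6) = 218.244 g/mol.
O contributes 6 × 15.999 = 95.994 g per mole.
95.994/218.244 = 0.4398 → 43.98%.

43.98 mass %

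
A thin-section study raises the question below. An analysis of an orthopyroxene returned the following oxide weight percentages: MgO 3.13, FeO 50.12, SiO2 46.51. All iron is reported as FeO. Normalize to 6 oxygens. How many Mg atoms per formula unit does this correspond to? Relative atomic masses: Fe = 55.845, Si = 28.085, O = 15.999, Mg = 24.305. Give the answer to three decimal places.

MgO: 3.13/40.304 = 0.07766 mol → 0.07766 mol Mg, 0.07766 mol O.
FeO: 50.12/71.844 = 0.69762 mol → 0.69762 mol Fe, 0.69762 mol O.
SiO2: 46.51/60.083 = 0.77410 mol → 0.77410 mol Si, 1.54820 mol O.
Total oxygen = 2.32348 mol. Normalization factor = 6/2.32348 = 2.58233.
Mg per 6 O = 0.07766 × 2.58233 = 0.201.

0.201 Mg apfu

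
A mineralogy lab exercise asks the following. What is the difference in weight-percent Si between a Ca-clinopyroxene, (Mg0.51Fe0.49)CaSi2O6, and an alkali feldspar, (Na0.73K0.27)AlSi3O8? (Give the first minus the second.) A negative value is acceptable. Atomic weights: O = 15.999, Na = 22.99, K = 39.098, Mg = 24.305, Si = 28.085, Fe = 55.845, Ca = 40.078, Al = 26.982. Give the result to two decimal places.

M((Mg0.51Fe0.49)CaSi2O6) = 232.002 g/mol, so wt% Si = 56.170/232.002 × 100 = 24.21%.
M((Na0.73K0.27)AlSi3O8) = 266.568 g/mol, so wt% Si = 84.255/266.568 × 100 = 31.61%.
24.21 − 31.61 = -7.40 pp.

-7.40 percentage points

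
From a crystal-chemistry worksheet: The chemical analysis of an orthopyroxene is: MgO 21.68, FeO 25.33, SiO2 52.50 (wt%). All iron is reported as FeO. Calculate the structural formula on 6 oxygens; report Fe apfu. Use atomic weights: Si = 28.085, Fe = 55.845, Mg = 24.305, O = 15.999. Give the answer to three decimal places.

MgO (M=40.304): mol = 0.53791; Mg = 0.53791, O = 0.53791.
FeO (M=71.844): mol = 0.35257; Fe = 0.35257, O = 0.35257.
SiO2 (M=60.083): mol = 0.87379; Si = 0.87379, O = 1.74758.
ΣO = 2.63806; factor = 6/ΣO = 2.27440.
Fe apfu = 0.35257 × 2.27440 = 0.802.

0.802 Fe apfu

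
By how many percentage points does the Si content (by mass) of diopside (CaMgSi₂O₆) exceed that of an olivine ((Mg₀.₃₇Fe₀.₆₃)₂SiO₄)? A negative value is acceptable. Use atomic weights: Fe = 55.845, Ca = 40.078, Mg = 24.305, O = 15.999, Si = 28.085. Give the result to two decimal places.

First mineral: 56.170 g Si in 216.547 g formula = 25.94 wt% Si.
Second mineral: 28.085 g Si in 180.431 g formula = 15.57 wt% Si.
25.94% − 15.57% gives a difference of 10.37 percentage points.

10.37 percentage points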